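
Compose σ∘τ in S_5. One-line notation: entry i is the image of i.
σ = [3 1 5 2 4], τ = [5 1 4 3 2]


σ∘τ: apply τ first, then σ
1 →τ 5 →σ 4
2 →τ 1 →σ 3
3 →τ 4 →σ 2
4 →τ 3 →σ 5
5 →τ 2 →σ 1

σ∘τ = [4 3 2 5 1]


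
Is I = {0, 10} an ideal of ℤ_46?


Check ideal conditions for I = {0, 10} in ℤ_46:
(1) I is an additive subgroup? No
(2) For r ∈ ℤ_46 and a ∈ I: r·a ∈ I? No  [counterexample: r=2, a=10, r·a mod 46 = 20 ∉ I]

No, I is not an ideal of ℤ_46


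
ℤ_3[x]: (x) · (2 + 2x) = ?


Expand and collect like terms; reduce coefficients mod 3:
x^0: 0·2 = 0 ≡ 0 (mod 3)
x^1: 0·2 + 1·2 = 2 ≡ 2 (mod 3)
x^2: 1·2 = 2 ≡ 2 (mod 3)
Result: 2x + 2x^2

f · g = 2x + 2x^2


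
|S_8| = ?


|S_n| = n! (number of permutations of n symbols)
|S_8| = 8! = 40320

|S_8| = 40320


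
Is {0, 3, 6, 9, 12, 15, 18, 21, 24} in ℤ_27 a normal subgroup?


H = {0, 3, 6, 9, 12, 15, 18, 21, 24} in ℤ_27
ℤ_27 is abelian; every subgroup of an abelian group is normal

Yes, normal subgroup


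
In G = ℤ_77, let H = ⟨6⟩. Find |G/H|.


|⟨6⟩| = n / gcd(6, 77) = 77 / 1 = 77
H is normal (ℤ_77 is abelian).
|G/H| = |G| / |H| = 77 / 77 = 1

|G/H| = 1


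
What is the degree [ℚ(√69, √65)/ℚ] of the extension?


[ℚ(√69,√65):ℚ] = [ℚ(√69,√65):ℚ(√69)]·[ℚ(√69):ℚ] = 2·2 = 4

[ℚ(√69, √65)/ℚ] = 4


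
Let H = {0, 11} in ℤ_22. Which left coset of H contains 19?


19 + H = {19 + h (mod 22) : h ∈ H}
19+0=19, 19+11=8
19 + H = {8, 19} = 8 + H

19 + H = {8, 19}


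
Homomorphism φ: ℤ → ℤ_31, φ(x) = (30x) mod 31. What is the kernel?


Kernel = preimage of identity
ker(φ) = {x ∈ ℤ : 30x ≡ 0 (mod 31)}. gcd(30,31) = 1, so 30x ≡ 0 (mod 31) ⟺ x ≡ 0 (mod 31/1 = 31). Hence ker(φ) = 31ℤ

ker(φ) = 31ℤ


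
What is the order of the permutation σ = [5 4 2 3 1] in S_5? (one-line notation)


Cycle decomposition: (1 5) (2 4 3)
Cycle lengths: 2, 3
Order = lcm(2, 3) = 6

ord(σ) = 6


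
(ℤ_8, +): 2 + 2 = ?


Operation: addition mod 8
2 + 2 = (a + b) mod 8 with a = 2, b = 2

2 + 2 = 4


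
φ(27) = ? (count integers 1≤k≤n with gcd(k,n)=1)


φ(n) = count of k ∈ {1,...,n} with gcd(k,n)=1
Coprimes to 27: {1, 2, 4, 5, 7, 8, 10, 11, 13, 14, 16, 17, 19, 20, 22, 23, 25, 26}
Count: 18

φ(27) = 18


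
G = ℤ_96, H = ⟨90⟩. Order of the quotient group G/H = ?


|⟨90⟩| = n / gcd(90, 96) = 96 / 6 = 16
H is normal (ℤ_96 is abelian).
|G/H| = |G| / |H| = 96 / 16 = 6

|G/H| = 6


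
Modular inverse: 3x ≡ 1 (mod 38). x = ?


Use the extended Euclidean algorithm to write 1 = 3·s + 38·t; then s mod 38 is the inverse.
Euclidean algorithm:
  3 = 0·38 + 3
  38 = 12·3 + 2
  3 = 1·2 + 1
  2 = 2·1 + 0
gcd(3,38) = 1
Back-substitution gives: 3·(13) + 38·(-1) = 1
So 3⁻¹ ≡ 13 ≡ 13 (mod 38)
Check: 3 × 13 = 39 ≡ 1 (mod 38) ✓

3⁻¹ ≡ 13 (mod 38)


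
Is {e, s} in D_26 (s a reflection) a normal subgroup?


H = {e, s} in D_26 (s a reflection)
r·s·r⁻¹ = sr⁻² ≠ s for n ≥ 3, so {e, s} is not closed under conjugation

No, not a normal subgroup


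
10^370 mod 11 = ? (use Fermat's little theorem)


Fermat's little theorem: if p is prime and gcd(a,p)=1, then a^(p-1) ≡ 1 (mod p)
p = 11 is prime, gcd(10,11) = 1
Reduce exponent: 370 mod 10 = 0
So 10^370 ≡ 10^0 (mod 11)
10^0 = 1

10^370 ≡ 1 (mod 11)


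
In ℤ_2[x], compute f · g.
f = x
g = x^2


Expand and collect like terms; reduce coefficients mod 2:
x^0: 0·0 = 0 ≡ 0 (mod 2)
x^1: 0·0 + 1·0 = 0 ≡ 0 (mod 2)
x^2: 0·1 + 1·0 = 0 ≡ 0 (mod 2)
x^3: 1·1 = 1 ≡ 1 (mod 2)
Result: x^3

f · g = x^3


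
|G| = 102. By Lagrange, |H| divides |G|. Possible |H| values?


Lagrange's theorem: |H| divides |G|
|G| = 102
Divisors of 102: 1, 2, 3, 6, 17, 34, 51, 102

Possible subgroup orders: {1, 2, 3, 6, 17, 34, 51, 102}


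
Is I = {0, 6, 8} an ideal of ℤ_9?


Check ideal conditions for I = {0, 6, 8} in ℤ_9:
(1) I is an additive subgroup? No
(2) For r ∈ ℤ_9 and a ∈ I: r·a ∈ I? No  [counterexample: r=2, a=6, r·a mod 9 = 3 ∉ I]

No, I is not an ideal of ℤ_9


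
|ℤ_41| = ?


ℤ_n has n elements.

|ℤ_41| = 41


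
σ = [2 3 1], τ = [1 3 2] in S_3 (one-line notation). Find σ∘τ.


σ∘τ: apply τ first, then σ
1 →τ 1 →σ 2
2 →τ 3 →σ 1
3 →τ 2 →σ 3

σ∘τ = [2 1 3]


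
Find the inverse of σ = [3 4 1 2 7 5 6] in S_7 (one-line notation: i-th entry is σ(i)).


To find σ⁻¹, swap domain and range:
σ(1) = 3 → σ⁻¹(3) = 1
σ(2) = 4 → σ⁻¹(4) = 2
σ(3) = 1 → σ⁻¹(1) = 3
σ(4) = 2 → σ⁻¹(2) = 4
σ(5) = 7 → σ⁻¹(7) = 5
σ(6) = 5 → σ⁻¹(5) = 6
σ(7) = 6 → σ⁻¹(6) = 7

σ⁻¹ = [3 4 1 2 6 7 5]


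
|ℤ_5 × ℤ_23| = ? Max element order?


|ℤ_5 × ℤ_23| = 5 × 23 = 115
Max element order = lcm(5,23) = 115
Cyclic? Yes (gcd=1)

|ℤ_5×ℤ_23| = 115, max element order = 115


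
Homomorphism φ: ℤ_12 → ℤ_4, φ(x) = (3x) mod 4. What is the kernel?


Kernel = preimage of identity
ker(φ) = {x ∈ ℤ_12 : 3x ≡ 0 (mod 4)}. Since 4 | 12, φ is well-defined. The kernel is the cyclic subgroup ⟨4⟩ of ℤ_12 (order 3), i.e. {0, 4, 8}

ker(φ) = {0, 4, 8}


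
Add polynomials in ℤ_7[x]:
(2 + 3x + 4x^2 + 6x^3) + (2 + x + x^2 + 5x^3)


Add coefficients mod 7:
x^0: 2 + 2 = 4 (mod 7)
x^1: 3 + 1 = 4 (mod 7)
x^2: 4 + 1 = 5 (mod 7)
x^3: 6 + 5 = 4 (mod 7)
Result: 4 + 4x + 5x^2 + 4x^3

f + g = 4 + 4x + 5x^2 + 4x^3


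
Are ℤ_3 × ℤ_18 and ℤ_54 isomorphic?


Comparing ℤ_3 × ℤ_18 and ℤ_54:
gcd(3,18) = 3 ≠ 1. Max element order in ℤ_3×ℤ_18 is lcm(3,18) = 18 < 54, so it has no element of order 54

No, ℤ_3 × ℤ_18 ≇ ℤ_54


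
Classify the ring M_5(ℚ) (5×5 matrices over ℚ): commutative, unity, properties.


Matrix multiplication is non-commutative for n ≥ 2; the identity matrix I is the unity; singular matrices give zero divisors, so not an integral domain
Commutative: No
Integral domain: No
Has unity: Yes

M_5(ℚ) (5×5 matrices over ℚ): Commutative=No, Unity=Yes


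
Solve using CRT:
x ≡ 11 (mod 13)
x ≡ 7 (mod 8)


m₁ = 13, m₂ = 8, gcd = 1, so CRT applies. M = m₁·m₂ = 104
Let M₁ = M/m₁ = 8, M₂ = M/m₂ = 13
Find y₁ ≡ M₁⁻¹ (mod m₁): 8⁻¹ ≡ 5 (mod 13)
Find y₂ ≡ M₂⁻¹ (mod m₂): 13⁻¹ ≡ 5 (mod 8)
x = a₁·M₁·y₁ + a₂·M₂·y₂ = 11·8·5 + 7·13·5 = 895
Reduce mod 104: x ≡ 63
Check: 63 mod 13 = 11 ✓, 63 mod 8 = 7 ✓

x ≡ 63 (mod 104)


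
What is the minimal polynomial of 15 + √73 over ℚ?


Let α = 15 + √73. Then α - 15 = √73, so (α - 15)² = 73, giving α² - 30α + 152 = 0. Degree 2 and α ∉ ℚ, so this is the minimal polynomial.

Minimal polynomial: x² - 30x + 152


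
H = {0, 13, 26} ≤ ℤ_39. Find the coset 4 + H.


4 + H = {4 + h (mod 39) : h ∈ H}
4+0=4, 4+13=17, 4+26=30

4 + H = {4, 17, 30}


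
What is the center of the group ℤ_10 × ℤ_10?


Z(G) = {g ∈ G | gx = xg for all x ∈ G}
Direct product of abelian groups is abelian, so Z(G) = G

Z(ℤ_10 × ℤ_10) = ℤ_10 × ℤ_10


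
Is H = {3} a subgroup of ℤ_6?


Subgroup test for H = {3} in (ℤ_6, +):
(1) 0 ∈ H? No
(2) Closure: for all a,b ∈ H, (a+b) mod 6 ∈ H? No  [counterexample: 3 + 3 = 0 ∉ H]
(3) Inverses: for all a ∈ H, -a mod 6 ∈ H? Yes

No, H is not a subgroup of ℤ_6


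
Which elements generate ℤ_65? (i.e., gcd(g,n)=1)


g generates ℤ_n iff gcd(g,n) = 1
Prime factors of 65: 5, 13
Generators are g ∈ {1,...,64} not divisible by any of these primes.
Generators: {1, 2, 3, 4, 6, 7, 8, 9, 11, 12, 14, 16, 17, 18, 19, 21, 22, 23, 24, 27, 28, 29, 31, 32, 33, 34, 36, 37, 38, 41, 42, 43, 44, 46, 47, 48, 49, 51, 53, 54, 56, 57, 58, 59, 61, 62, 63, 64}
Number of generators = φ(65) = 48

Generators of ℤ_65 = {1, 2, 3, 4, 6, 7, 8, 9, 11, 12, 14, 16, 17, 18, 19, 21, 22, 23, 24, 27, 28, 29, 31, 32, 33, 34, 36, 37, 38, 41, 42, 43, 44, 46, 47, 48, 49, 51, 53, 54, 56, 57, 58, 59, 61, 62, 63, 64}


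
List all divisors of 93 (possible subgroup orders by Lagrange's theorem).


Lagrange's theorem: |H| divides |G|
|G| = 93
Divisors of 93: 1, 3, 31, 93

Possible subgroup orders: {1, 3, 31, 93}


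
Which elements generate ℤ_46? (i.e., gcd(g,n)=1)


g generates ℤ_n iff gcd(g,n) = 1
Prime factors of 46: 2, 23
Generators are g ∈ {1,...,45} not divisible by any of these primes.
Generators: {1, 3, 5, 7, 9, 11, 13, 15, 17, 19, 21, 25, 27, 29, 31, 33, 35, 37, 39, 41, 43, 45}
Number of generators = φ(46) = 22

Generators of ℤ_46 = {1, 3, 5, 7, 9, 11, 13, 15, 17, 19, 21, 25, 27, 29, 31, 33, 35, 37, 39, 41, 43, 45}


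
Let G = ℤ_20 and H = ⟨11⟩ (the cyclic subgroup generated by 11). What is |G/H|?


|⟨11⟩| = n / gcd(11, 20) = 20 / 1 = 20
H is normal (ℤ_20 is abelian).
|G/H| = |G| / |H| = 20 / 20 = 1

|G/H| = 1


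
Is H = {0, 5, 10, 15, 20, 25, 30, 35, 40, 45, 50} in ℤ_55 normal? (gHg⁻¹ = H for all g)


H = {0, 5, 10, 15, 20, 25, 30, 35, 40, 45, 50} in ℤ_55
ℤ_55 is abelian; every subgroup of an abelian group is normal

Yes, normal subgroup


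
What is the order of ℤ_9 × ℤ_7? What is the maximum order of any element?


|ℤ_9 × ℤ_7| = 9 × 7 = 63
Max element order = lcm(9,7) = 63
Cyclic? Yes (gcd=1)

|ℤ_9×ℤ_7| = 63, max element order = 63


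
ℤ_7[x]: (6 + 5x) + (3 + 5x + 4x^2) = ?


Add coefficients mod 7:
x^0: 6 + 3 = 2 (mod 7)
x^1: 5 + 5 = 3 (mod 7)
x^2: 0 + 4 = 4 (mod 7)
Result: 2 + 3x + 4x^2

f + g = 2 + 3x + 4x^2


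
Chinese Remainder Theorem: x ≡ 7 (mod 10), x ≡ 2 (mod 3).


m₁ = 10, m₂ = 3, gcd = 1, so CRT applies. M = m₁·m₂ = 30
Let M₁ = M/m₁ = 3, M₂ = M/m₂ = 10
Find y₁ ≡ M₁⁻¹ (mod m₁): 3⁻¹ ≡ 7 (mod 10)
Find y₂ ≡ M₂⁻¹ (mod m₂): 10⁻¹ ≡ 1 (mod 3)
x = a₁·M₁·y₁ + a₂·M₂·y₂ = 7·3·7 + 2·10·1 = 167
Reduce mod 30: x ≡ 17
Check: 17 mod 10 = 7 ✓, 17 mod 3 = 2 ✓

x ≡ 17 (mod 30)


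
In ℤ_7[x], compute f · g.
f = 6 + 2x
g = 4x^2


Expand and collect like terms; reduce coefficients mod 7:
x^0: 6·0 = 0 ≡ 0 (mod 7)
x^1: 6·0 + 2·0 = 0 ≡ 0 (mod 7)
x^2: 6·4 + 2·0 = 24 ≡ 3 (mod 7)
x^3: 2·4 = 8 ≡ 1 (mod 7)
Result: 3x^2 + x^3

f · g = 3x^2 + x^3


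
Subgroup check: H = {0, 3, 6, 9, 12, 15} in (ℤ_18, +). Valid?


Subgroup test for H = {0, 3, 6, 9, 12, 15} in (ℤ_18, +):
(1) 0 ∈ H? Yes
(2) Closure: for all a,b ∈ H, (a+b) mod 18 ∈ H? Yes
(3) Inverses: for all a ∈ H, -a mod 18 ∈ H? Yes

Yes, H is a subgroup of ℤ_18


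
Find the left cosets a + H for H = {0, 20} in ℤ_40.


H = {0, 20}, |H| = 2
Number of cosets = |G|/|H| = 40/2 = 20
0 + H = {0, 20}
1 + H = {1, 21}
2 + H = {2, 22}
3 + H = {3, 23}
4 + H = {4, 24}
5 + H = {5, 25}
6 + H = {6, 26}
7 + H = {7, 27}
8 + H = {8, 28}
9 + H = {9, 29}
10 + H = {10, 30}
11 + H = {11, 31}
12 + H = {12, 32}
13 + H = {13, 33}
14 + H = {14, 34}
15 + H = {15, 35}
16 + H = {16, 36}
17 + H = {17, 37}
18 + H = {18, 38}
19 + H = {19, 39}

Cosets: 0+H={0,20}; 1+H={1,21}; 2+H={2,22}; 3+H={3,23}; 4+H={4,24}; 5+H={5,25}; 6+H={6,26}; 7+H={7,27}; 8+H={8,28}; 9+H={9,29}; 10+H={10,30}; 11+H={11,31}; 12+H={12,32}; 13+H={13,33}; 14+H={14,34}; 15+H={15,35}; 16+H={16,36}; 17+H={17,37}; 18+H={18,38}; 19+H={19,39}


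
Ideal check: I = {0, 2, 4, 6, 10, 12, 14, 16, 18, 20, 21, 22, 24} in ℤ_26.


Check ideal conditions for I = {0, 2, 4, 6, 10, 12, 14, 16, 18, 20, 21, 22, 24} in ℤ_26:
(1) I is an additive subgroup? No
(2) For r ∈ ℤ_26 and a ∈ I: r·a ∈ I? No  [counterexample: r=2, a=4, r·a mod 26 = 8 ∉ I]

No, I is not an ideal of ℤ_26


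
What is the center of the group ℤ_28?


Z(G) = {g ∈ G | gx = xg for all x ∈ G}
ℤ_28 is abelian, so Z(G) = G

Z(ℤ_28) = ℤ_28


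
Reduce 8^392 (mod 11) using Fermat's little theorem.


Fermat's little theorem: if p is prime and gcd(a,p)=1, then a^(p-1) ≡ 1 (mod p)
p = 11 is prime, gcd(8,11) = 1
Reduce exponent: 392 mod 10 = 2
So 8^392 ≡ 8^2 (mod 11)
8^2 mod 11 = 9

8^392 ≡ 9 (mod 11)


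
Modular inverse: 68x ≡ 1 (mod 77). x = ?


Use the extended Euclidean algorithm to write 1 = 68·s + 77·t; then s mod 77 is the inverse.
Euclidean algorithm:
  68 = 0·77 + 68
  77 = 1·68 + 9
  68 = 7·9 + 5
  9 = 1·5 + 4
  5 = 1·4 + 1
  4 = 4·1 + 0
gcd(68,77) = 1
Back-substitution gives: 68·(17) + 77·(-15) = 1
So 68⁻¹ ≡ 17 ≡ 17 (mod 77)
Check: 68 × 17 = 1156 ≡ 1 (mod 77) ✓

68⁻¹ ≡ 17 (mod 77)


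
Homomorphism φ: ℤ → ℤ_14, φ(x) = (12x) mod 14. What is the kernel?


Kernel = preimage of identity
ker(φ) = {x ∈ ℤ : 12x ≡ 0 (mod 14)}. gcd(12,14) = 2, so 12x ≡ 0 (mod 14) ⟺ x ≡ 0 (mod 14/2 = 7). Hence ker(φ) = 7ℤ

ker(φ) = 7ℤ


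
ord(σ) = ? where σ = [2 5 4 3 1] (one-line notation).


Cycle decomposition: (1 2 5) (3 4)
Cycle lengths: 3, 2
Order = lcm(3, 2) = 6

ord(σ) = 6


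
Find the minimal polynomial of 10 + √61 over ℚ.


Let α = 10 + √61. Then α - 10 = √61, so (α - 10)² = 61, giving α² - 20α + 39 = 0. Degree 2 and α ∉ ℚ, so this is the minimal polynomial.

Minimal polynomial: x² - 20x + 39


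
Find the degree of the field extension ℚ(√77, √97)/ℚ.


[ℚ(√77,√97):ℚ] = [ℚ(√77,√97):ℚ(√77)]·[ℚ(√77):ℚ] = 2·2 = 4

[ℚ(√77, √97)/ℚ] = 4


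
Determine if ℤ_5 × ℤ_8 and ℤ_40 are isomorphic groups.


Comparing ℤ_5 × ℤ_8 and ℤ_40:
gcd(5,8) = 1, so ℤ_5 × ℤ_8 ≅ ℤ_40 (CRT)

Yes, ℤ_5 × ℤ_8 ≅ ℤ_40


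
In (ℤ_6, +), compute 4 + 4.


Operation: addition mod 6
4 + 4 = (a + b) mod 6 with a = 4, b = 4

4 + 4 = 2


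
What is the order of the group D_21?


|D_n| = 2n (n rotations and n reflections)
|D_21| = 2×21 = 42

|D_21| = 42


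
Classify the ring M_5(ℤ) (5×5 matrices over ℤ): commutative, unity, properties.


Matrix multiplication is non-commutative for n ≥ 2; the identity matrix I is the unity; singular matrices give zero divisors, so not an integral domain
Commutative: No
Integral domain: No
Has unity: Yes

M_5(ℤ) (5×5 matrices over ℤ): Commutative=No, Unity=Yes


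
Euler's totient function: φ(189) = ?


Factor n: 189 = 3^3 × 7
φ(n) = n · ∏(1 - 1/p) over distinct primes p | n
φ(189) = 189 · (1 - 1/3) · (1 - 1/7) = 108

φ(189) = 108


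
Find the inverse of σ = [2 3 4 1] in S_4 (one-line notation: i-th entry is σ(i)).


To find σ⁻¹, swap domain and range:
σ(1) = 2 → σ⁻¹(2) = 1
σ(2) = 3 → σ⁻¹(3) = 2
σ(3) = 4 → σ⁻¹(4) = 3
σ(4) = 1 → σ⁻¹(1) = 4

σ⁻¹ = [4 1 2 3]


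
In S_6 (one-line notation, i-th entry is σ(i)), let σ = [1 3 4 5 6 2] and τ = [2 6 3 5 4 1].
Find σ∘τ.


σ∘τ: apply τ first, then σ
1 →τ 2 →σ 3
2 →τ 6 →σ 2
3 →τ 3 →σ 4
4 →τ 5 →σ 6
5 →τ 4 →σ 5
6 →τ 1 →σ 1

σ∘τ = [3 2 4 6 5 1]


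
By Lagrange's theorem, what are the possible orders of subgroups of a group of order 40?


Lagrange's theorem: |H| divides |G|
|G| = 40
Divisors of 40: 1, 2, 4, 5, 8, 10, 20, 40

Possible subgroup orders: {1, 2, 4, 5, 8, 10, 20, 40}


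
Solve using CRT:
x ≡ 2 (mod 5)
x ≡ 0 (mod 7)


m₁ = 5, m₂ = 7, gcd = 1, so CRT applies. M = m₁·m₂ = 35
Let M₁ = M/m₁ = 7, M₂ = M/m₂ = 5
Find y₁ ≡ M₁⁻¹ (mod m₁): 7⁻¹ ≡ 3 (mod 5)
Find y₂ ≡ M₂⁻¹ (mod m₂): 5⁻¹ ≡ 3 (mod 7)
x = a₁·M₁·y₁ + a₂·M₂·y₂ = 2·7·3 + 0·5·3 = 42
Reduce mod 35: x ≡ 7
Check: 7 mod 5 = 2 ✓, 7 mod 7 = 0 ✓

x ≡ 7 (mod 35)


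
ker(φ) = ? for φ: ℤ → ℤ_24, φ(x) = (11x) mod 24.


Kernel = preimage of identity
ker(φ) = {x ∈ ℤ : 11x ≡ 0 (mod 24)}. gcd(11,24) = 1, so 11x ≡ 0 (mod 24) ⟺ x ≡ 0 (mod 24/1 = 24). Hence ker(φ) = 24ℤ

ker(φ) = 24ℤ


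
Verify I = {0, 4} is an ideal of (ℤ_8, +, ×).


Check ideal conditions for I = {0, 4} in ℤ_8:
(1) I is an additive subgroup? Yes
(2) For r ∈ ℤ_8 and a ∈ I: r·a ∈ I? Yes

Yes, I is an ideal of ℤ_8


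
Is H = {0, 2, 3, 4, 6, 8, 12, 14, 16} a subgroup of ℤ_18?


Subgroup test for H = {0, 2, 3, 4, 6, 8, 12, 14, 16} in (ℤ_18, +):
(1) 0 ∈ H? Yes
(2) Closure: for all a,b ∈ H, (a+b) mod 18 ∈ H? No  [counterexample: 2 + 3 = 5 ∉ H]
(3) Inverses: for all a ∈ H, -a mod 18 ∈ H? No

No, H is not a subgroup of ℤ_18


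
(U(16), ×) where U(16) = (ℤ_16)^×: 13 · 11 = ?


Operation: multiplication mod 16
13 · 11 = (a × b) mod 16 with a = 13, b = 11

13 · 11 = 15


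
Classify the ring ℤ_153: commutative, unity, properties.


ℤ_153 is a commutative ring with unity 1; 153 = 3×51 is composite, so 3·51 ≡ 0 gives zero divisors (not an integral domain)
Commutative: Yes
Integral domain: No
Has unity: Yes

ℤ_153: Commutative=Yes, Unity=Yes


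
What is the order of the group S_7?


|S_n| = n! (number of permutations of n symbols)
|S_7| = 7! = 5040

|S_7| = 5040


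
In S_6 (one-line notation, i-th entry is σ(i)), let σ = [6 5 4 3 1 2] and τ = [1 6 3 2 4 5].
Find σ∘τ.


σ∘τ: apply τ first, then σ
1 →τ 1 →σ 6
2 →τ 6 →σ 2
3 →τ 3 →σ 4
4 →τ 2 →σ 5
5 →τ 4 →σ 3
6 →τ 5 →σ 1

σ∘τ = [6 2 4 5 3 1]


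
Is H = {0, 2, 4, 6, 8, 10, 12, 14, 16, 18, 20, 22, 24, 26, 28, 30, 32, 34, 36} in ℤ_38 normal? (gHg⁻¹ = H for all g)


H = {0, 2, 4, 6, 8, 10, 12, 14, 16, 18, 20, 22, 24, 26, 28, 30, 32, 34, 36} in ℤ_38
ℤ_38 is abelian; every subgroup of an abelian group is normal

Yes, normal subgroup


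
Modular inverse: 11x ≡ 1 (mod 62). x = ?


Use the extended Euclidean algorithm to write 1 = 11·s + 62·t; then s mod 62 is the inverse.
Euclidean algorithm:
  11 = 0·62 + 11
  62 = 5·11 + 7
  11 = 1·7 + 4
  7 = 1·4 + 3
  4 = 1·3 + 1
  3 = 3·1 + 0
gcd(11,62) = 1
Back-substitution gives: 11·(17) + 62·(-3) = 1
So 11⁻¹ ≡ 17 ≡ 17 (mod 62)
Check: 11 × 17 = 187 ≡ 1 (mod 62) ✓

11⁻¹ ≡ 17 (mod 62)


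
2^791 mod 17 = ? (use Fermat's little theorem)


Fermat's little theorem: if p is prime and gcd(a,p)=1, then a^(p-1) ≡ 1 (mod p)
p = 17 is prime, gcd(2,17) = 1
Reduce exponent: 791 mod 16 = 7
So 2^791 ≡ 2^7 (mod 17)
2^7 mod 17 = 9

2^791 ≡ 9 (mod 17)


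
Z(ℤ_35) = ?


Z(G) = {g ∈ G | gx = xg for all x ∈ G}
ℤ_35 is abelian, so Z(G) = G

Z(ℤ_35) = ℤ_35


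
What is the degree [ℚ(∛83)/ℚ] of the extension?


∛83 has minimal polynomial x³ - 83 (irreducible over ℚ since 83 is not a perfect cube)

[ℚ(∛83)/ℚ] = 3


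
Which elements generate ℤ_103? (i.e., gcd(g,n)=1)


g generates ℤ_n iff gcd(g,n) = 1
Prime factors of 103: 103
Generators are g ∈ {1,...,102} not divisible by any of these primes.
Generators: {1, 2, 3, 4, 5, 6, 7, 8, 9, 10, 11, 12, 13, 14, 15, 16, 17, 18, 19, 20, 21, 22, 23, 24, 25, 26, 27, 28, 29, 30, 31, 32, 33, 34, 35, 36, 37, 38, 39, 40, 41, 42, 43, 44, 45, 46, 47, 48, 49, 50, 51, 52, 53, 54, 55, 56, 57, 58, 59, 60, 61, 62, 63, 64, 65, 66, 67, 68, 69, 70, 71, 72, 73, 74, 75, 76, 77, 78, 79, 80, 81, 82, 83, 84, 85, 86, 87, 88, 89, 90, 91, 92, 93, 94, 95, 96, 97, 98, 99, 100, 101, 102}
Number of generators = φ(103) = 102

Generators of ℤ_103 = {1, 2, 3, 4, 5, 6, 7, 8, 9, 10, 11, 12, 13, 14, 15, 16, 17, 18, 19, 20, 21, 22, 23, 24, 25, 26, 27, 28, 29, 30, 31, 32, 33, 34, 35, 36, 37, 38, 39, 40, 41, 42, 43, 44, 45, 46, 47, 48, 49, 50, 51, 52, 53, 54, 55, 56, 57, 58, 59, 60, 61, 62, 63, 64, 65, 66, 67, 68, 69, 70, 71, 72, 73, 74, 75, 76, 77, 78, 79, 80, 81, 82, 83, 84, 85, 86, 87, 88, 89, 90, 91, 92, 93, 94, 95, 96, 97, 98, 99, 100, 101, 102}


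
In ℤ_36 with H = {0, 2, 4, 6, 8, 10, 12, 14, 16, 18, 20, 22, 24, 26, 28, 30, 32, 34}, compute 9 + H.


9 + H = {9 + h (mod 36) : h ∈ H}
9+0=9, 9+2=11, 9+4=13, 9+6=15, 9+8=17, 9+10=19, 9+12=21, 9+14=23, 9+16=25, 9+18=27, 9+20=29, 9+22=31, 9+24=33, 9+26=35, 9+28=1, 9+30=3, 9+32=5, 9+34=7
9 + H = {1, 3, 5, 7, 9, 11, 13, 15, 17, 19, 21, 23, 25, 27, 29, 31, 33, 35} = 1 + H

9 + H = {1, 3, 5, 7, 9, 11, 13, 15, 17, 19, 21, 23, 25, 27, 29, 31, 33, 35}


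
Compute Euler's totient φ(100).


Factor n: 100 = 2^2 × 5^2
φ(n) = n · ∏(1 - 1/p) over distinct primes p | n
φ(100) = 100 · (1 - 1/2) · (1 - 1/5) = 40

φ(100) = 40


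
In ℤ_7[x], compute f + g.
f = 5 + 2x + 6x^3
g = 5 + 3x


Add coefficients mod 7:
x^0: 5 + 5 = 3 (mod 7)
x^1: 2 + 3 = 5 (mod 7)
x^2: 0 + 0 = 0 (mod 7)
x^3: 6 + 0 = 6 (mod 7)
Result: 3 + 5x + 6x^3

f + g = 3 + 5x + 6x^3


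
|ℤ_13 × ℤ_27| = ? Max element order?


|ℤ_13 × ℤ_27| = 13 × 27 = 351
Max element order = lcm(13,27) = 351
Cyclic? Yes (gcd=1)

|ℤ_13×ℤ_27| = 351, max element order = 351


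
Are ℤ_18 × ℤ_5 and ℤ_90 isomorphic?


Comparing ℤ_18 × ℤ_5 and ℤ_90:
gcd(18,5) = 1, so ℤ_18 × ℤ_5 ≅ ℤ_90 (CRT)

Yes, ℤ_18 × ℤ_5 ≅ ℤ_90


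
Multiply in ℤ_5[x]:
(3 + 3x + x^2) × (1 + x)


Expand and collect like terms; reduce coefficients mod 5:
x^0: 3·1 = 3 ≡ 3 (mod 5)
x^1: 3·1 + 3·1 = 6 ≡ 1 (mod 5)
x^2: 3·1 + 1·1 = 4 ≡ 4 (mod 5)
x^3: 1·1 = 1 ≡ 1 (mod 5)
Result: 3 + x + 4x^2 + x^3

f · g = 3 + x + 4x^2 + x^3


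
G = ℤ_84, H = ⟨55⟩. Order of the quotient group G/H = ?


|⟨55⟩| = n / gcd(55, 84) = 84 / 1 = 84
H is normal (ℤ_84 is abelian).
|G/H| = |G| / |H| = 84 / 84 = 1

|G/H| = 1


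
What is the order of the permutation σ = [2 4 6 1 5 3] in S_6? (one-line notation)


Cycle decomposition: (1 2 4) (3 6)
Cycle lengths: 3, 2
Order = lcm(3, 2) = 6

ord(σ) = 6


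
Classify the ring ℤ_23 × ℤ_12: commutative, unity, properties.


Direct product ring; commutative with unity (1,1); but (1,0)·(0,1) = (0,0) gives zero divisors, so not an integral domain
Commutative: Yes
Integral domain: No
Has unity: Yes

ℤ_23 × ℤ_12: Commutative=Yes, Unity=Yes


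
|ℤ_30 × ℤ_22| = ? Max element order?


|ℤ_30 × ℤ_22| = 30 × 22 = 660
Max element order = lcm(30,22) = 330
Cyclic? No (gcd=2)

|ℤ_30×ℤ_22| = 660, max element order = 330


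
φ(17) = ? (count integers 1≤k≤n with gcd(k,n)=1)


φ(n) = count of k ∈ {1,...,n} with gcd(k,n)=1
Coprimes to 17: {1, 2, 3, 4, 5, 6, 7, 8, 9, 10, 11, 12, 13, 14, 15, 16}
Count: 16

φ(17) = 16


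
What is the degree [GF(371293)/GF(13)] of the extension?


GF(371293) = GF(13^5), so the extension degree is 5

[GF(371293)/GF(13)] = 5


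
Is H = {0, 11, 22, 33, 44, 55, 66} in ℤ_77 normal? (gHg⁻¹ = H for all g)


H = {0, 11, 22, 33, 44, 55, 66} in ℤ_77
ℤ_77 is abelian; every subgroup of an abelian group is normal

Yes, normal subgroup


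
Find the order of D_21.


|D_n| = 2n (n rotations and n reflections)
|D_21| = 2×21 = 42

|D_21| = 42


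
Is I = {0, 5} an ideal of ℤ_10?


Check ideal conditions for I = {0, 5} in ℤ_10:
(1) I is an additive subgroup? Yes
(2) For r ∈ ℤ_10 and a ∈ I: r·a ∈ I? Yes

Yes, I is an ideal of ℤ_10


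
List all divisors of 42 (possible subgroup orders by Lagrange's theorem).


Lagrange's theorem: |H| divides |G|
|G| = 42
Divisors of 42: 1, 2, 3, 6, 7, 14, 21, 42

Possible subgroup orders: {1, 2, 3, 6, 7, 14, 21, 42}


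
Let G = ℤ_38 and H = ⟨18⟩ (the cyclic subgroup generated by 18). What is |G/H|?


|⟨18⟩| = n / gcd(18, 38) = 38 / 2 = 19
H is normal (ℤ_38 is abelian).
|G/H| = |G| / |H| = 38 / 19 = 2

|G/H| = 2


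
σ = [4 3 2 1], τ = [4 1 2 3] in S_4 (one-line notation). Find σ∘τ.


σ∘τ: apply τ first, then σ
1 →τ 4 →σ 1
2 →τ 1 →σ 4
3 →τ 2 →σ 3
4 →τ 3 →σ 2

σ∘τ = [1 4 3 2]


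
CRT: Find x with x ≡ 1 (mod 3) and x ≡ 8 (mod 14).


m₁ = 3, m₂ = 14, gcd = 1, so CRT applies. M = m₁·m₂ = 42
Let M₁ = M/m₁ = 14, M₂ = M/m₂ = 3
Find y₁ ≡ M₁⁻¹ (mod m₁): 14⁻¹ ≡ 2 (mod 3)
Find y₂ ≡ M₂⁻¹ (mod m₂): 3⁻¹ ≡ 5 (mod 14)
x = a₁·M₁·y₁ + a₂·M₂·y₂ = 1·14·2 + 8·3·5 = 148
Reduce mod 42: x ≡ 22
Check: 22 mod 3 = 1 ✓, 22 mod 14 = 8 ✓

x ≡ 22 (mod 42)


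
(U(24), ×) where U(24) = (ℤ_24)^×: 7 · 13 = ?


Operation: multiplication mod 24
7 · 13 = (a × b) mod 24 with a = 7, b = 13

7 · 13 = 19


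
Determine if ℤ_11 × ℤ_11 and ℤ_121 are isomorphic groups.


Comparing ℤ_11 × ℤ_11 and ℤ_121:
gcd(11,11) = 11 ≠ 1. Max element order in ℤ_11×ℤ_11 is lcm(11,11) = 11 < 121, so it has no element of order 121

No, ℤ_11 × ℤ_11 ≇ ℤ_121


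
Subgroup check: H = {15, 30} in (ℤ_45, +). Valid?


Subgroup test for H = {15, 30} in (ℤ_45, +):
(1) 0 ∈ H? No
(2) Closure: for all a,b ∈ H, (a+b) mod 45 ∈ H? No  [counterexample: 15 + 30 = 0 ∉ H]
(3) Inverses: for all a ∈ H, -a mod 45 ∈ H? Yes

No, H is not a subgroup of ℤ_45


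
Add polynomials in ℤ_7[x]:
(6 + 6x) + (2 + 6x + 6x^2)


Add coefficients mod 7:
x^0: 6 + 2 = 1 (mod 7)
x^1: 6 + 6 = 5 (mod 7)
x^2: 0 + 6 = 6 (mod 7)
Result: 1 + 5x + 6x^2

f + g = 1 + 5x + 6x^2


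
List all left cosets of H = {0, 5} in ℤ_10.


H = {0, 5}, |H| = 2
Number of cosets = |G|/|H| = 10/2 = 5
0 + H = {0, 5}
1 + H = {1, 6}
2 + H = {2, 7}
3 + H = {3, 8}
4 + H = {4, 9}

Cosets: 0+H={0,5}; 1+H={1,6}; 2+H={2,7}; 3+H={3,8}; 4+H={4,9}


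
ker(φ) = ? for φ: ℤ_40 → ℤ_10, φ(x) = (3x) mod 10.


Kernel = preimage of identity
ker(φ) = {x ∈ ℤ_40 : 3x ≡ 0 (mod 10)}. Since 10 | 40, φ is well-defined. The kernel is the cyclic subgroup ⟨10⟩ of ℤ_40 (order 4), i.e. {0, 10, 20, 30}

ker(φ) = {0, 10, 20, 30}


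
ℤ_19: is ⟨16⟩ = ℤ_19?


g generates ℤ_n iff gcd(g, n) = 1
gcd(16, 19) = 1
Since gcd = 1, 16 is a generator.

Yes, 16 generates ℤ_19


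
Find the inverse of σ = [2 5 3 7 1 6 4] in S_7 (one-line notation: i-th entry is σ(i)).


To find σ⁻¹, swap domain and range:
σ(1) = 2 → σ⁻¹(2) = 1
σ(2) = 5 → σ⁻¹(5) = 2
σ(3) = 3 → σ⁻¹(3) = 3
σ(4) = 7 → σ⁻¹(7) = 4
σ(5) = 1 → σ⁻¹(1) = 5
σ(6) = 6 → σ⁻¹(6) = 6
σ(7) = 4 → σ⁻¹(4) = 7

σ⁻¹ = [5 1 3 7 2 6 4]


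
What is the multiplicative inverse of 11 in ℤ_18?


Use the extended Euclidean algorithm to write 1 = 11·s + 18·t; then s mod 18 is the inverse.
Euclidean algorithm:
  11 = 0·18 + 11
  18 = 1·11 + 7
  11 = 1·7 + 4
  7 = 1·4 + 3
  4 = 1·3 + 1
  3 = 3·1 + 0
gcd(11,18) = 1
Back-substitution gives: 11·(5) + 18·(-3) = 1
So 11⁻¹ ≡ 5 ≡ 5 (mod 18)
Check: 11 × 5 = 55 ≡ 1 (mod 18) ✓

11⁻¹ ≡ 5 (mod 18)


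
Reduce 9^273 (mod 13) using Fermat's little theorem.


Fermat's little theorem: if p is prime and gcd(a,p)=1, then a^(p-1) ≡ 1 (mod p)
p = 13 is prime, gcd(9,13) = 1
Reduce exponent: 273 mod 12 = 9
So 9^273 ≡ 9^9 (mod 13)
9^9 mod 13 = 1

9^273 ≡ 1 (mod 13)


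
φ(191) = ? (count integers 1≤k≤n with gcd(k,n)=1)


Factor n: 191 = 191
φ(n) = n · ∏(1 - 1/p) over distinct primes p | n
φ(191) = 191 · (1 - 1/191) = 190

φ(191) = 190


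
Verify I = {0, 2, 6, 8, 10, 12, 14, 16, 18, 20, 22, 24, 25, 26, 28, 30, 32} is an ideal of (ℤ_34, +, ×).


Check ideal conditions for I = {0, 2, 6, 8, 10, 12, 14, 16, 18, 20, 22, 24, 25, 26, 28, 30, 32} in ℤ_34:
(1) I is an additive subgroup? No
(2) For r ∈ ℤ_34 and a ∈ I: r·a ∈ I? No  [counterexample: r=2, a=2, r·a mod 34 = 4 ∉ I]

No, I is not an ideal of ℤ_34


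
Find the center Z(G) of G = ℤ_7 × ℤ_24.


Z(G) = {g ∈ G | gx = xg for all x ∈ G}
Direct product of abelian groups is abelian, so Z(G) = G

Z(ℤ_7 × ℤ_24) = ℤ_7 × ℤ_24


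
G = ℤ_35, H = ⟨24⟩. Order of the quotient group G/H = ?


|⟨24⟩| = n / gcd(24, 35) = 35 / 1 = 35
H is normal (ℤ_35 is abelian).
|G/H| = |G| / |H| = 35 / 35 = 1

|G/H| = 1


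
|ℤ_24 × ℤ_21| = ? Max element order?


|ℤ_24 × ℤ_21| = 24 × 21 = 504
Max element order = lcm(24,21) = 168
Cyclic? No (gcd=3)

|ℤ_24×ℤ_21| = 504, max element order = 168


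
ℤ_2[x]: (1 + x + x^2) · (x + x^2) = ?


Expand and collect like terms; reduce coefficients mod 2:
x^0: 1·0 = 0 ≡ 0 (mod 2)
x^1: 1·1 + 1·0 = 1 ≡ 1 (mod 2)
x^2: 1·1 + 1·1 + 1·0 = 2 ≡ 0 (mod 2)
x^3: 1·1 + 1·1 = 2 ≡ 0 (mod 2)
x^4: 1·1 = 1 ≡ 1 (mod 2)
Result: x + x^4

f · g = x + x^4


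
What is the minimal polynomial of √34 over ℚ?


√34 satisfies x² - 34 = 0, irreducible over ℚ since 34 is squarefree

Minimal polynomial: x² - 34


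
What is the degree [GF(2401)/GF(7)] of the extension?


GF(2401) = GF(7^4), so the extension degree is 4

[GF(2401)/GF(7)] = 4


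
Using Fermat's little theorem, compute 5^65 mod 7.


Fermat's little theorem: if p is prime and gcd(a,p)=1, then a^(p-1) ≡ 1 (mod p)
p = 7 is prime, gcd(5,7) = 1
Reduce exponent: 65 mod 6 = 5
So 5^65 ≡ 5^5 (mod 7)
5^5 mod 7 = 3

5^65 ≡ 3 (mod 7)


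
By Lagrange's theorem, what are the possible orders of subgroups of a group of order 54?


Lagrange's theorem: |H| divides |G|
|G| = 54
Divisors of 54: 1, 2, 3, 6, 9, 18, 27, 54

Possible subgroup orders: {1, 2, 3, 6, 9, 18, 27, 54}


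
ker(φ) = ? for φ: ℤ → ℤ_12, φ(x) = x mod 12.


Kernel = preimage of identity
ker(φ) = {x ∈ ℤ : x ≡ 0 (mod 12)} = 12ℤ = {0, ±12, ±24, ...}

ker(φ) = 12ℤ


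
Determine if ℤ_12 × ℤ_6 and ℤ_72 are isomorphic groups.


Comparing ℤ_12 × ℤ_6 and ℤ_72:
gcd(12,6) = 6 ≠ 1. Max element order in ℤ_12×ℤ_6 is lcm(12,6) = 12 < 72, so it has no element of order 72

No, ℤ_12 × ℤ_6 ≇ ℤ_72


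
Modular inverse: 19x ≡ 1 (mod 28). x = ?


Use the extended Euclidean algorithm to write 1 = 19·s + 28·t; then s mod 28 is the inverse.
Euclidean algorithm:
  19 = 0·28 + 19
  28 = 1·19 + 9
  19 = 2·9 + 1
  9 = 9·1 + 0
gcd(19,28) = 1
Back-substitution gives: 19·(3) + 28·(-2) = 1
So 19⁻¹ ≡ 3 ≡ 3 (mod 28)
Check: 19 × 3 = 57 ≡ 1 (mod 28) ✓

19⁻¹ ≡ 3 (mod 28)


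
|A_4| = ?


|A_n| = n!/2 (even permutations)
|A_4| = 4!/2 = 24/2 = 12

|A_4| = 12


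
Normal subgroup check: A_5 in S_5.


H = A_5 in S_5
A_5 has index 2 in S_5, and every subgroup of index 2 is normal

Yes, normal subgroup


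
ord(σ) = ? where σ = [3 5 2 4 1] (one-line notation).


Cycle decomposition: (1 3 2 5)
Cycle lengths: 4
Order = lcm(4) = 4

ord(σ) = 4


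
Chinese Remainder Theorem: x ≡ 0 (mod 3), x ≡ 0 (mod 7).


m₁ = 3, m₂ = 7, gcd = 1, so CRT applies. M = m₁·m₂ = 21
Let M₁ = M/m₁ = 7, M₂ = M/m₂ = 3
Find y₁ ≡ M₁⁻¹ (mod m₁): 7⁻¹ ≡ 1 (mod 3)
Find y₂ ≡ M₂⁻¹ (mod m₂): 3⁻¹ ≡ 5 (mod 7)
x = a₁·M₁·y₁ + a₂·M₂·y₂ = 0·7·1 + 0·3·5 = 0
Reduce mod 21: x ≡ 0
Check: 0 mod 3 = 0 ✓, 0 mod 7 = 0 ✓

x ≡ 0 (mod 21)


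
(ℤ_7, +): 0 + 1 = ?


Operation: addition mod 7
0 + 1 = (a + b) mod 7 with a = 0, b = 1

0 + 1 = 1


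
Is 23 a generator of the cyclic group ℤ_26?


g generates ℤ_n iff gcd(g, n) = 1
gcd(23, 26) = 1
Since gcd = 1, 23 is a generator.

Yes, 23 generates ℤ_26


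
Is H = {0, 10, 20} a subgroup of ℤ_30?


Subgroup test for H = {0, 10, 20} in (ℤ_30, +):
(1) 0 ∈ H? Yes
(2) Closure: for all a,b ∈ H, (a+b) mod 30 ∈ H? Yes
(3) Inverses: for all a ∈ H, -a mod 30 ∈ H? Yes

Yes, H is a subgroup of ℤ_30


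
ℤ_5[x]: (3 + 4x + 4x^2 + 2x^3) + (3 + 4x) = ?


Add coefficients mod 5:
x^0: 3 + 3 = 1 (mod 5)
x^1: 4 + 4 = 3 (mod 5)
x^2: 4 + 0 = 4 (mod 5)
x^3: 2 + 0 = 2 (mod 5)
Result: 1 + 3x + 4x^2 + 2x^3

f + g = 1 + 3x + 4x^2 + 2x^3


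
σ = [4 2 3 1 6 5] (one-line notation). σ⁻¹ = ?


To find σ⁻¹, swap domain and range:
σ(1) = 4 → σ⁻¹(4) = 1
σ(2) = 2 → σ⁻¹(2) = 2
σ(3) = 3 → σ⁻¹(3) = 3
σ(4) = 1 → σ⁻¹(1) = 4
σ(5) = 6 → σ⁻¹(6) = 5
σ(6) = 5 → σ⁻¹(5) = 6

σ⁻¹ = [4 2 3 1 6 5]


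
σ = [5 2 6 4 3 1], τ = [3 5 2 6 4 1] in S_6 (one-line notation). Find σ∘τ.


σ∘τ: apply τ first, then σ
1 →τ 3 →σ 6
2 →τ 5 →σ 3
3 →τ 2 →σ 2
4 →τ 6 →σ 1
5 →τ 4 →σ 4
6 →τ 1 →σ 5

σ∘τ = [6 3 2 1 4 5]


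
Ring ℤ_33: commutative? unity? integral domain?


ℤ_33 is a commutative ring with unity 1; 33 = 3×11 is composite, so 3·11 ≡ 0 gives zero divisors (not an integral domain)
Commutative: Yes
Integral domain: No
Has unity: Yes

ℤ_33: Commutative=Yes, Unity=Yes


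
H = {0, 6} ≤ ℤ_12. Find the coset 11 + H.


11 + H = {11 + h (mod 12) : h ∈ H}
11+0=11, 11+6=5
11 + H = {5, 11} = 5 + H

11 + H = {5, 11}


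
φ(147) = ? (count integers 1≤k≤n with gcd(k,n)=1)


Factor n: 147 = 3 × 7^2
φ(n) = n · ∏(1 - 1/p) over distinct primes p | n
φ(147) = 147 · (1 - 1/3) · (1 - 1/7) = 84

φ(147) = 84


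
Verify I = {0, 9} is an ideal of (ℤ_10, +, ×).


Check ideal conditions for I = {0, 9} in ℤ_10:
(1) I is an additive subgroup? No
(2) For r ∈ ℤ_10 and a ∈ I: r·a ∈ I? No  [counterexample: r=2, a=9, r·a mod 10 = 8 ∉ I]

No, I is not an ideal of ℤ_10


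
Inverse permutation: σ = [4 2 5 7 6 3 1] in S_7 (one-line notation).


To find σ⁻¹, swap domain and range:
σ(1) = 4 → σ⁻¹(4) = 1
σ(2) = 2 → σ⁻¹(2) = 2
σ(3) = 5 → σ⁻¹(5) = 3
σ(4) = 7 → σ⁻¹(7) = 4
σ(5) = 6 → σ⁻¹(6) = 5
σ(6) = 3 → σ⁻¹(3) = 6
σ(7) = 1 → σ⁻¹(1) = 7

σ⁻¹ = [7 2 6 1 3 5 4]


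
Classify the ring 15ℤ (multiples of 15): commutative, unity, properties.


15ℤ is a commutative ring under +,× but has no multiplicative identity (1 ∉ 15ℤ); it has no zero divisors, but without unity it is not an integral domain
Commutative: Yes
Integral domain: No
Has unity: No

15ℤ (multiples of 15): Commutative=Yes, Unity=No


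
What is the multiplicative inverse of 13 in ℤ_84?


Use the extended Euclidean algorithm to write 1 = 13·s + 84·t; then s mod 84 is the inverse.
Euclidean algorithm:
  13 = 0·84 + 13
  84 = 6·13 + 6
  13 = 2·6 + 1
  6 = 6·1 + 0
gcd(13,84) = 1
Back-substitution gives: 13·(13) + 84·(-2) = 1
So 13⁻¹ ≡ 13 ≡ 13 (mod 84)
Check: 13 × 13 = 169 ≡ 1 (mod 84) ✓

13⁻¹ ≡ 13 (mod 84)


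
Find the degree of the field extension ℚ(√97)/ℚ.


√97 has minimal polynomial x² - 97 (irreducible over ℚ since 97 is squarefree)

[ℚ(√97)/ℚ] = 2


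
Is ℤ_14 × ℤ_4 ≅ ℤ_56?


Comparing ℤ_14 × ℤ_4 and ℤ_56:
gcd(14,4) = 2 ≠ 1. Max element order in ℤ_14×ℤ_4 is lcm(14,4) = 28 < 56, so it has no element of order 56

No, ℤ_14 × ℤ_4 ≇ ℤ_56


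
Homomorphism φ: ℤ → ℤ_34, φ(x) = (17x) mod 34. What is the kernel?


Kernel = preimage of identity
ker(φ) = {x ∈ ℤ : 17x ≡ 0 (mod 34)}. gcd(17,34) = 17, so 17x ≡ 0 (mod 34) ⟺ x ≡ 0 (mod 34/17 = 2). Hence ker(φ) = 2ℤ

ker(φ) = 2ℤ


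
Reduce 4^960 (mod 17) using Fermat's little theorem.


Fermat's little theorem: if p is prime and gcd(a,p)=1, then a^(p-1) ≡ 1 (mod p)
p = 17 is prime, gcd(4,17) = 1
Reduce exponent: 960 mod 16 = 0
So 4^960 ≡ 4^0 (mod 17)
4^0 = 1

4^960 ≡ 1 (mod 17)


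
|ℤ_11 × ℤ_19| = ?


|A × B| = |A| · |B|
|ℤ_11 × ℤ_19| = 11 × 19 = 209

|ℤ_11 × ℤ_19| = 209


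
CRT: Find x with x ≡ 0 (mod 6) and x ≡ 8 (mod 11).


m₁ = 6, m₂ = 11, gcd = 1, so CRT applies. M = m₁·m₂ = 66
Let M₁ = M/m₁ = 11, M₂ = M/m₂ = 6
Find y₁ ≡ M₁⁻¹ (mod m₁): 11⁻¹ ≡ 5 (mod 6)
Find y₂ ≡ M₂⁻¹ (mod m₂): 6⁻¹ ≡ 2 (mod 11)
x = a₁·M₁·y₁ + a₂·M₂·y₂ = 0·11·5 + 8·6·2 = 96
Reduce mod 66: x ≡ 30
Check: 30 mod 6 = 0 ✓, 30 mod 11 = 8 ✓

x ≡ 30 (mod 66)


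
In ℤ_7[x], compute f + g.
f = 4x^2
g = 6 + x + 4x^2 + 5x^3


Add coefficients mod 7:
x^0: 0 + 6 = 6 (mod 7)
x^1: 0 + 1 = 1 (mod 7)
x^2: 4 + 4 = 1 (mod 7)
x^3: 0 + 5 = 5 (mod 7)
Result: 6 + x + x^2 + 5x^3

f + g = 6 + x + x^2 + 5x^3


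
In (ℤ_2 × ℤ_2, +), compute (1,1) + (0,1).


Operation: componentwise addition mod (2, 2)
(1,1) + (0,1) = ((a₁+b₁) mod 2, (a₂+b₂) mod 2) with a = (1,1), b = (0,1)

(1,1) + (0,1) = (1,0)


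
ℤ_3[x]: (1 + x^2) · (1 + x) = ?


Expand and collect like terms; reduce coefficients mod 3:
x^0: 1·1 = 1 ≡ 1 (mod 3)
x^1: 1·1 + 0·1 = 1 ≡ 1 (mod 3)
x^2: 0·1 + 1·1 = 1 ≡ 1 (mod 3)
x^3: 1·1 = 1 ≡ 1 (mod 3)
Result: 1 + x + x^2 + x^3

f · g = 1 + x + x^2 + x^3


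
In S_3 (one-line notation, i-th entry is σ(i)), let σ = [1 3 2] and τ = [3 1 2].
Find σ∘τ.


σ∘τ: apply τ first, then σ
1 →τ 3 →σ 2
2 →τ 1 →σ 1
3 →τ 2 →σ 3

σ∘τ = [2 1 3]


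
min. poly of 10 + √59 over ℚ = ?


Let α = 10 + √59. Then α - 10 = √59, so (α - 10)² = 59, giving α² - 20α + 41 = 0. Degree 2 and α ∉ ℚ, so this is the minimal polynomial.

Minimal polynomial: x² - 20x + 41


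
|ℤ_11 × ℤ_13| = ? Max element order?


|ℤ_11 × ℤ_13| = 11 × 13 = 143
Max element order = lcm(11,13) = 143
Cyclic? Yes (gcd=1)

|ℤ_11×ℤ_13| = 143, max element order = 143


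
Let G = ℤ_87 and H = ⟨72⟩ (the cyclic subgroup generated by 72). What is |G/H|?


|⟨72⟩| = n / gcd(72, 87) = 87 / 3 = 29
H is normal (ℤ_87 is abelian).
|G/H| = |G| / |H| = 87 / 29 = 3

|G/H| = 3


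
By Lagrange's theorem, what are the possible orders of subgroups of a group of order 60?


Lagrange's theorem: |H| divides |G|
|G| = 60
Divisors of 60: 1, 2, 3, 4, 5, 6, 10, 12, 15, 20, 30, 60

Possible subgroup orders: {1, 2, 3, 4, 5, 6, 10, 12, 15, 20, 30, 60}


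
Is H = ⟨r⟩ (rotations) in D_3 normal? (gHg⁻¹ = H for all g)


H = ⟨r⟩ (rotations) in D_3
The rotation subgroup ⟨r⟩ has index 2 in D_3, so it is normal

Yes, normal subgroup


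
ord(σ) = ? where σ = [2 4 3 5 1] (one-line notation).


Cycle decomposition: (1 2 4 5)
Cycle lengths: 4
Order = lcm(4) = 4

ord(σ) = 4


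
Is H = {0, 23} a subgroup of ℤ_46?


Subgroup test for H = {0, 23} in (ℤ_46, +):
(1) 0 ∈ H? Yes
(2) Closure: for all a,b ∈ H, (a+b) mod 46 ∈ H? Yes
(3) Inverses: for all a ∈ H, -a mod 46 ∈ H? Yes

Yes, H is a subgroup of ℤ_46


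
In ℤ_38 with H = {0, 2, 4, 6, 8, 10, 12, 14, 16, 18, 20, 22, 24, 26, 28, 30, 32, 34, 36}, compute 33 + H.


33 + H = {33 + h (mod 38) : h ∈ H}
33+0=33, 33+2=35, 33+4=37, 33+6=1, 33+8=3, 33+10=5, 33+12=7, 33+14=9, 33+16=11, 33+18=13, 33+20=15, 33+22=17, 33+24=19, 33+26=21, 33+28=23, 33+30=25, 33+32=27, 33+34=29, 33+36=31
33 + H = {1, 3, 5, 7, 9, 11, 13, 15, 17, 19, 21, 23, 25, 27, 29, 31, 33, 35, 37} = 1 + H

33 + H = {1, 3, 5, 7, 9, 11, 13, 15, 17, 19, 21, 23, 25, 27, 29, 31, 33, 35, 37}


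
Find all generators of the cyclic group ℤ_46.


g generates ℤ_n iff gcd(g,n) = 1
Prime factors of 46: 2, 23
Generators are g ∈ {1,...,45} not divisible by any of these primes.
Generators: {1, 3, 5, 7, 9, 11, 13, 15, 17, 19, 21, 25, 27, 29, 31, 33, 35, 37, 39, 41, 43, 45}
Number of generators = φ(46) = 22

Generators of ℤ_46 = {1, 3, 5, 7, 9, 11, 13, 15, 17, 19, 21, 25, 27, 29, 31, 33, 35, 37, 39, 41, 43, 45}


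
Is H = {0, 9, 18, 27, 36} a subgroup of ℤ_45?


Subgroup test for H = {0, 9, 18, 27, 36} in (ℤ_45, +):
(1) 0 ∈ H? Yes
(2) Closure: for all a,b ∈ H, (a+b) mod 45 ∈ H? Yes
(3) Inverses: for all a ∈ H, -a mod 45 ∈ H? Yes

Yes, H is a subgroup of ℤ_45


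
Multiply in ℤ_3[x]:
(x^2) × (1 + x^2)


Expand and collect like terms; reduce coefficients mod 3:
x^0: 0·1 = 0 ≡ 0 (mod 3)
x^1: 0·0 + 0·1 = 0 ≡ 0 (mod 3)
x^2: 0·1 + 0·0 + 1·1 = 1 ≡ 1 (mod 3)
x^3: 0·1 + 1·0 = 0 ≡ 0 (mod 3)
x^4: 1·1 = 1 ≡ 1 (mod 3)
Result: x^2 + x^4

f · g = x^2 + x^4


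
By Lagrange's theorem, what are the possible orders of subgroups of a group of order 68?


Lagrange's theorem: |H| divides |G|
|G| = 68
Divisors of 68: 1, 2, 4, 17, 34, 68

Possible subgroup orders: {1, 2, 4, 17, 34, 68}
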